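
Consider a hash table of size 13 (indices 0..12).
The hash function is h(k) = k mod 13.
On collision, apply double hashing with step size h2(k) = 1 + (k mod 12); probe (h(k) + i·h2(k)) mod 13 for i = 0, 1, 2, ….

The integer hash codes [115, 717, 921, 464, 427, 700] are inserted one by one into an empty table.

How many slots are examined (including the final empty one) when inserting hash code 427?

2

115: h=11 -> slot 11
717: h=2 -> slot 2
921: h=11, h2=10, probe 11,8 -> slot 8
464: h=9 -> slot 9
427: h=11, h2=8, probe 11,6 -> slot 6
700: h=11, h2=5, probe 11,3 -> slot 3
Table: [_, _, 717, 700, _, _, 427, _, 921, 464, _, 115, _]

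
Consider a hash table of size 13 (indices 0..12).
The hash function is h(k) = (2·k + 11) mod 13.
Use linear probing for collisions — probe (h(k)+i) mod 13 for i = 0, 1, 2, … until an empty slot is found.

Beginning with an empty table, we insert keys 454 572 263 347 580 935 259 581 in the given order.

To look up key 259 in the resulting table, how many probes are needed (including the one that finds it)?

4

454: h=9 → slot 9
572: h=11 → slot 11
263: h=4 → slot 4
347: h=3 → slot 3
580: h=1 → slot 1
935: h=9, probe 9,10 → slot 10
259: h=9, probe 9,10,11,12 → slot 12
581: h=3, probe 3,4,5 → slot 5
Table: [_, 580, _, 347, 263, 581, _, _, _, 454, 935, 572, 259]
Lookup 259: h=9, probe 9,10,11,12 → found at 12.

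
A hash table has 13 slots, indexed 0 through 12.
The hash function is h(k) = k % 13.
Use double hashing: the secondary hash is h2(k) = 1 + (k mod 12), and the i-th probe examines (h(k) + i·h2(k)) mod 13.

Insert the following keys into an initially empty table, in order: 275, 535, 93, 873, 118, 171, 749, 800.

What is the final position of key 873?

275: h=2 -> slot 2
535: h=2, h2=8, probe 2,10 -> slot 10
93: h=2, h2=10, probe 2,12 -> slot 12
873: h=2, h2=10, probe 2,12,9 -> slot 9
118: h=1 -> slot 1
171: h=2, h2=4, probe 2,6 -> slot 6
749: h=8 -> slot 8
800: h=7 -> slot 7
Table: [_, 118, 275, _, _, _, 171, 800, 749, 873, 535, _, 93]

9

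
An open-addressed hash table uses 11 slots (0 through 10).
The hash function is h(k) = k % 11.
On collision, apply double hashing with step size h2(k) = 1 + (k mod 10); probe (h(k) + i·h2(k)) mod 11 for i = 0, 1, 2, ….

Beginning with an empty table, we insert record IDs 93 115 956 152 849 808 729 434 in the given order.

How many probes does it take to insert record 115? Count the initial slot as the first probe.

93: h=5 => slot 5
115: h=5, h2=6, probe 5,0 => slot 0
956: h=10 => slot 10
152: h=9 => slot 9
849: h=2 => slot 2
808: h=5, h2=9, probe 5,3 => slot 3
729: h=3, h2=10, probe 3,2,1 => slot 1
434: h=5, h2=5, probe 5,10,4 => slot 4
Table: [115, 729, 849, 808, 434, 93, _, _, _, 152, 956]

2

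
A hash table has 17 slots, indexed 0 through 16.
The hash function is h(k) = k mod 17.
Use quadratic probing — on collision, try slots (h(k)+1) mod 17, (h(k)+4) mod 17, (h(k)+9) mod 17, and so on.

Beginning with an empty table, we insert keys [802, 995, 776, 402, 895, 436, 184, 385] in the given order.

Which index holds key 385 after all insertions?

Insert 802: h=3, slot 3 empty -> index 3.
Insert 995: h=9, slot 9 empty -> index 9.
Insert 776: h=11, slot 11 empty -> index 11.
Insert 402: h=11, slot 11 occupied -> index 12.
Insert 895: h=11, slots 11,12 occupied -> index 15.
Insert 436: h=11, slots 11,12,15,3 occupied -> index 10.
Insert 184: h=14, slot 14 empty -> index 14.
Insert 385: h=11, slots 11,12,15,3,10 occupied -> index 2.
Table: [_, _, 385, 802, _, _, _, _, _, 995, 436, 776, 402, _, 184, 895, _]

2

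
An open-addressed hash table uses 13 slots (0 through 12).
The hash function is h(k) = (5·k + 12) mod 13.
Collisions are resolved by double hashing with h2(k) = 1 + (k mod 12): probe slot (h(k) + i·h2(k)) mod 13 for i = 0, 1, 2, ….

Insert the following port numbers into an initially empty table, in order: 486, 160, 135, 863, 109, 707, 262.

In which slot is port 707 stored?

9

486 hashes to 11; slot 11 is free -> place at 11.
160 hashes to 6; slot 6 is free -> place at 6.
135 hashes to 11, h2=4; 11 taken -> place at 2.
863 hashes to 11, h2=12; 11 taken -> place at 10.
109 hashes to 11, h2=2; 11 taken -> place at 0.
707 hashes to 11, h2=12; 11,10 taken -> place at 9.
262 hashes to 9, h2=11; 9 taken -> place at 7.
Table: [109, ∅, 135, ∅, ∅, ∅, 160, 262, ∅, 707, 863, 486, ∅]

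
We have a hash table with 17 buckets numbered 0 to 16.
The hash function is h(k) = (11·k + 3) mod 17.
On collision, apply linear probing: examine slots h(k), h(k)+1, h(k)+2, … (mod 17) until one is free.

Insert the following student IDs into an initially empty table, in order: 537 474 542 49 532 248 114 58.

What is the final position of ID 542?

537 hashes to 11; slot 11 is free -> place at 11.
474 hashes to 15; slot 15 is free -> place at 15.
542 hashes to 15; 15 taken -> place at 16.
49 hashes to 15; 15,16 taken -> place at 0.
532 hashes to 7; slot 7 is free -> place at 7.
248 hashes to 11; 11 taken -> place at 12.
114 hashes to 16; 16,0 taken -> place at 1.
58 hashes to 12; 12 taken -> place at 13.
Table: [49, 114, _, _, _, _, _, 532, _, _, _, 537, 248, 58, _, 474, 542]

16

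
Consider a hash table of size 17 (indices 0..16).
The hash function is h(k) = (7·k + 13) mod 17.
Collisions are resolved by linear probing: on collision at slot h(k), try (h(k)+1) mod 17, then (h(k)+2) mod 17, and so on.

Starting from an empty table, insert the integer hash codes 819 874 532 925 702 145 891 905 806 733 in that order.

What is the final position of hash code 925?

819: h=0 → slot 0
874: h=11 → slot 11
532: h=14 → slot 14
925: h=11, probe 11,12 → slot 12
702: h=14, probe 14,15 → slot 15
145: h=8 → slot 8
891: h=11, probe 11,12,13 → slot 13
905: h=7 → slot 7
806: h=11, probe 11,12,13,14,15,16 → slot 16
733: h=10 → slot 10
Table: [819, -, -, -, -, -, -, 905, 145, -, 733, 874, 925, 891, 532, 702, 806]

12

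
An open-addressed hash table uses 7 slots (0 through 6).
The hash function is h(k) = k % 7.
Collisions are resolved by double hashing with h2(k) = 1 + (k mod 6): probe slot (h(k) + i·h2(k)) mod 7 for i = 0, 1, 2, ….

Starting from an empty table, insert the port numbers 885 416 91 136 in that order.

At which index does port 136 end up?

Insert 885: h=3, slot 3 empty → index 3.
Insert 416: h=3, h2=3, slot 3 occupied → index 6.
Insert 91: h=0, slot 0 empty → index 0.
Insert 136: h=3, h2=5, slot 3 occupied → index 1.
Table: [91, 136, —, 885, —, —, 416]

1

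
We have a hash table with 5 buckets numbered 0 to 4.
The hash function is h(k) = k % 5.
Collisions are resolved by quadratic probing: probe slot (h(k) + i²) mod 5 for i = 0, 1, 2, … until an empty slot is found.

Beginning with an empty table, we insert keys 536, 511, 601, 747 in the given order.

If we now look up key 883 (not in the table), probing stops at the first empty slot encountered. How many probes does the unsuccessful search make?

2

Insert 536: h=1, slot 1 empty => index 1.
Insert 511: h=1, slot 1 occupied => index 2.
Insert 601: h=1, slots 1,2 occupied => index 0.
Insert 747: h=2, slot 2 occupied => index 3.
Table: [601, 536, 511, 747, —]
Lookup 883: h=3, probe 3,4 → slot 4 empty, not found.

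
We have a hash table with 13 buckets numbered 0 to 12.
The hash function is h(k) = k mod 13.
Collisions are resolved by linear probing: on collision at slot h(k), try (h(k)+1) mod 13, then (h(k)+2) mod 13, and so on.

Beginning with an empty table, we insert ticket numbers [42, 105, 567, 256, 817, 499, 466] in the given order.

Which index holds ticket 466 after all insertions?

42: h=3 -> slot 3
105: h=1 -> slot 1
567: h=8 -> slot 8
256: h=9 -> slot 9
817: h=11 -> slot 11
499: h=5 -> slot 5
466: h=11, probe 11,12 -> slot 12
Table: [_, 105, _, 42, _, 499, _, _, 567, 256, _, 817, 466]

12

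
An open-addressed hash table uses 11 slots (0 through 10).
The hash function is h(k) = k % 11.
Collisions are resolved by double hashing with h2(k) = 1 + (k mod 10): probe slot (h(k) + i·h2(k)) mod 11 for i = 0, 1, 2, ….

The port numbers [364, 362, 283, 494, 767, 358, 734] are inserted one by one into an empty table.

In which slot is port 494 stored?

4

364: h=1 → slot 1
362: h=10 → slot 10
283: h=8 → slot 8
494: h=10, h2=5, probe 10,4 → slot 4
767: h=8, h2=8, probe 8,5 → slot 5
358: h=6 → slot 6
734: h=8, h2=5, probe 8,2 → slot 2
Table: [., 364, 734, ., 494, 767, 358, ., 283, ., 362]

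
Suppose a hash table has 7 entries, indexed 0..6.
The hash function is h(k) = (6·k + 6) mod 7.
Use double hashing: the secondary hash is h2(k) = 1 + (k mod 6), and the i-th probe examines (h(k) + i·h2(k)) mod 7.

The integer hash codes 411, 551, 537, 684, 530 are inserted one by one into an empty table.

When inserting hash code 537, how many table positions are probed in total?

2

411 hashes to 1; slot 1 is free -> place at 1.
551 hashes to 1, h2=6; 1 taken -> place at 0.
537 hashes to 1, h2=4; 1 taken -> place at 5.
684 hashes to 1, h2=1; 1 taken -> place at 2.
530 hashes to 1, h2=3; 1 taken -> place at 4.
Table: [551, 411, 684, ∅, 530, 537, ∅]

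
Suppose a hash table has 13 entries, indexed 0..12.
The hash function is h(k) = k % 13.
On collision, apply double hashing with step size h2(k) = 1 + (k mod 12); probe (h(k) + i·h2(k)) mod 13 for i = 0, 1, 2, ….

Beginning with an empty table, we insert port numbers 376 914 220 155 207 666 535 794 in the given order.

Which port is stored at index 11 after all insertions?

Insert 376: h=12, slot 12 empty → index 12.
Insert 914: h=4, slot 4 empty → index 4.
Insert 220: h=12, h2=5, slots 12,4 occupied → index 9.
Insert 155: h=12, h2=12, slot 12 occupied → index 11.
Insert 207: h=12, h2=4, slot 12 occupied → index 3.
Insert 666: h=3, h2=7, slot 3 occupied → index 10.
Insert 535: h=2, slot 2 empty → index 2.
Insert 794: h=1, slot 1 empty → index 1.
Table: [∅, 794, 535, 207, 914, ∅, ∅, ∅, ∅, 220, 666, 155, 376]

155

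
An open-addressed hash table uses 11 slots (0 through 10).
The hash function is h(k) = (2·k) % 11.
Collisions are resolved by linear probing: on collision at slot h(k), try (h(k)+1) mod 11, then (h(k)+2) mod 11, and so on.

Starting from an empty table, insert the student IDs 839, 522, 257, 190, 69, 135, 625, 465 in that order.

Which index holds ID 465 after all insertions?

2

839: h=6 -> slot 6
522: h=10 -> slot 10
257: h=8 -> slot 8
190: h=6, probe 6,7 -> slot 7
69: h=6, probe 6,7,8,9 -> slot 9
135: h=6, probe 6,7,8,9,10,0 -> slot 0
625: h=7, probe 7,8,9,10,0,1 -> slot 1
465: h=6, probe 6,7,8,9,10,0,1,2 -> slot 2
Table: [135, 625, 465, -, -, -, 839, 190, 257, 69, 522]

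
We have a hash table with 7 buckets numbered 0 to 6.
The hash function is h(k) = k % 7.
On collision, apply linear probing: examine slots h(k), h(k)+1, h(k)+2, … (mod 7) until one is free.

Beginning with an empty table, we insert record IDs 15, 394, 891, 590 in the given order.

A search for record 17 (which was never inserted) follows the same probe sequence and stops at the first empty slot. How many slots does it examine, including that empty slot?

3

15: h=1 -> slot 1
394: h=2 -> slot 2
891: h=2, probe 2,3 -> slot 3
590: h=2, probe 2,3,4 -> slot 4
Table: [-, 15, 394, 891, 590, -, -]
Lookup 17: h=3, probe 3,4,5 → slot 5 empty, not found.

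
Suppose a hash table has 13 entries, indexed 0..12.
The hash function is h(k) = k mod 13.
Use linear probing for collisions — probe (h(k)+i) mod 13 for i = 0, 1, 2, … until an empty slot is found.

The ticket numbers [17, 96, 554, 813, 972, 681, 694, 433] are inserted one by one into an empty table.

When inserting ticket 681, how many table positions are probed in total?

2

Insert 17: h=4, slot 4 empty → index 4.
Insert 96: h=5, slot 5 empty → index 5.
Insert 554: h=8, slot 8 empty → index 8.
Insert 813: h=7, slot 7 empty → index 7.
Insert 972: h=10, slot 10 empty → index 10.
Insert 681: h=5, slot 5 occupied → index 6.
Insert 694: h=5, slots 5,6,7,8 occupied → index 9.
Insert 433: h=4, slots 4,5,6,7,8,9,10 occupied → index 11.
Table: [-, -, -, -, 17, 96, 681, 813, 554, 694, 972, 433, -]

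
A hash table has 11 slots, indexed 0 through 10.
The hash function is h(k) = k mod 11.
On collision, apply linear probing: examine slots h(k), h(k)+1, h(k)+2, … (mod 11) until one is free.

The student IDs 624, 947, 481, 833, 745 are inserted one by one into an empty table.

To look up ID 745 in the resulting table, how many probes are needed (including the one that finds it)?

4

Insert 624: h=8, slot 8 empty -> index 8.
Insert 947: h=1, slot 1 empty -> index 1.
Insert 481: h=8, slot 8 occupied -> index 9.
Insert 833: h=8, slots 8,9 occupied -> index 10.
Insert 745: h=8, slots 8,9,10 occupied -> index 0.
Table: [745, 947, -, -, -, -, -, -, 624, 481, 833]
Lookup 745: h=8, probe 8,9,10,0 → found at 0.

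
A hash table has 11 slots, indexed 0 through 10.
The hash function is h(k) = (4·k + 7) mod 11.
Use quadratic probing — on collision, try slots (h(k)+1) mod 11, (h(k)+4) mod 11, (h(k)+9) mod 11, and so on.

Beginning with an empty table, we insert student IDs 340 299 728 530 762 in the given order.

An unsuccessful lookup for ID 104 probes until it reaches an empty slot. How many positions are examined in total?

2

Insert 340: h=3, slot 3 empty => index 3.
Insert 299: h=4, slot 4 empty => index 4.
Insert 728: h=4, slot 4 occupied => index 5.
Insert 530: h=4, slots 4,5 occupied => index 8.
Insert 762: h=8, slot 8 occupied => index 9.
Table: [∅, ∅, ∅, 340, 299, 728, ∅, ∅, 530, 762, ∅]
Lookup 104: h=5, probe 5,6 → slot 6 empty, not found.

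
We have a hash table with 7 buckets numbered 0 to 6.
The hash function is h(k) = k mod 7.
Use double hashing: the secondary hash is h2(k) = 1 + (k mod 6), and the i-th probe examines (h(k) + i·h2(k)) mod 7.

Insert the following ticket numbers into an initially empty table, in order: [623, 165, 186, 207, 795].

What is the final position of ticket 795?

623: h=0 → slot 0
165: h=4 → slot 4
186: h=4, h2=1, probe 4,5 → slot 5
207: h=4, h2=4, probe 4,1 → slot 1
795: h=4, h2=4, probe 4,1,5,2 → slot 2
Table: [623, 207, 795, _, 165, 186, _]

2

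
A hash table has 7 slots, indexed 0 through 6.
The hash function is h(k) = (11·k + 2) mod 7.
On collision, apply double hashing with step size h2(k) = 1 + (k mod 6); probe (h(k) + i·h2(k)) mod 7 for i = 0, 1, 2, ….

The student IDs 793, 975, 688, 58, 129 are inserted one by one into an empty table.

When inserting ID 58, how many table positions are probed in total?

3

793 hashes to 3; slot 3 is free => place at 3.
975 hashes to 3, h2=4; 3 taken => place at 0.
688 hashes to 3, h2=5; 3 taken => place at 1.
58 hashes to 3, h2=5; 3,1 taken => place at 6.
129 hashes to 0, h2=4; 0 taken => place at 4.
Table: [975, 688, -, 793, 129, -, 58]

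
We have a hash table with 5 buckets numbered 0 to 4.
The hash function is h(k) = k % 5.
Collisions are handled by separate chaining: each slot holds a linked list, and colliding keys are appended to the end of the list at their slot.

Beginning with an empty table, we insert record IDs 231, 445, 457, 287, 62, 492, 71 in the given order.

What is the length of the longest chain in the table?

4

Insert 231: h=1, bucket 1 empty → new chain.
Insert 445: h=0, bucket 0 empty → new chain.
Insert 457: h=2, bucket 2 empty → new chain.
Insert 287: h=2, bucket 2 nonempty → append to chain.
Insert 62: h=2, bucket 2 nonempty → append to chain.
Insert 492: h=2, bucket 2 nonempty → append to chain.
Insert 71: h=1, bucket 1 nonempty → append to chain.
Final buckets:
0: 445
1: 231 -> 71
2: 457 -> 287 -> 62 -> 492
3: -
4: -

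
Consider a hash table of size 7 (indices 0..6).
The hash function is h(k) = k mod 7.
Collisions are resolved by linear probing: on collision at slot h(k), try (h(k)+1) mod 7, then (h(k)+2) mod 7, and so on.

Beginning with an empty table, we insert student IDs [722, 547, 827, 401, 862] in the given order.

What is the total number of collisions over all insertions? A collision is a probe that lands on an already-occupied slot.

9

722: h=1 -> slot 1
547: h=1, probe 1,2 -> slot 2
827: h=1, probe 1,2,3 -> slot 3
401: h=2, probe 2,3,4 -> slot 4
862: h=1, probe 1,2,3,4,5 -> slot 5
Table: [—, 722, 547, 827, 401, 862, —]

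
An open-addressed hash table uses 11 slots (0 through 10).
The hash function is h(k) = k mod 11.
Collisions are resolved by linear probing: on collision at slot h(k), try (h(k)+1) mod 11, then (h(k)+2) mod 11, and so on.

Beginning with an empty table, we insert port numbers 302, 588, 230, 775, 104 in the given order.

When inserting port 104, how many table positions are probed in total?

302: h=5 -> slot 5
588: h=5, probe 5,6 -> slot 6
230: h=10 -> slot 10
775: h=5, probe 5,6,7 -> slot 7
104: h=5, probe 5,6,7,8 -> slot 8
Table: [∅, ∅, ∅, ∅, ∅, 302, 588, 775, 104, ∅, 230]

4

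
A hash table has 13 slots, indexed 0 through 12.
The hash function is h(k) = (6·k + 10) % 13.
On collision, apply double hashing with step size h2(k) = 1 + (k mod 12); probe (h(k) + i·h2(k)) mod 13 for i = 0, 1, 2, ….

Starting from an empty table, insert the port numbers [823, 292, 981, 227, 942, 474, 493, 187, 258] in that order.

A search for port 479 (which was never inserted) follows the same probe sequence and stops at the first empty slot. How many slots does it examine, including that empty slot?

Insert 823: h=8, slot 8 empty -> index 8.
Insert 292: h=7, slot 7 empty -> index 7.
Insert 981: h=7, h2=10, slot 7 occupied -> index 4.
Insert 227: h=7, h2=12, slot 7 occupied -> index 6.
Insert 942: h=7, h2=7, slot 7 occupied -> index 1.
Insert 474: h=7, h2=7, slots 7,1,8 occupied -> index 2.
Insert 493: h=4, h2=2, slots 4,6,8 occupied -> index 10.
Insert 187: h=1, h2=8, slot 1 occupied -> index 9.
Insert 258: h=11, slot 11 empty -> index 11.
Table: [_, 942, 474, _, 981, _, 227, 292, 823, 187, 493, 258, _]
Lookup 479: h=11, h2=12, probe 11,10,9,8,7,6,5 → slot 5 empty, not found.

7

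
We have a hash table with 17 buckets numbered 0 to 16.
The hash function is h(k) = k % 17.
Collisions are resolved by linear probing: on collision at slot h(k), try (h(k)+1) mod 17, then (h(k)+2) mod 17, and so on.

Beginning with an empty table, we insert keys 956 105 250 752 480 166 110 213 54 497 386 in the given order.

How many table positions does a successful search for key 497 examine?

7

Insert 956: h=4, slot 4 empty -> index 4.
Insert 105: h=3, slot 3 empty -> index 3.
Insert 250: h=12, slot 12 empty -> index 12.
Insert 752: h=4, slot 4 occupied -> index 5.
Insert 480: h=4, slots 4,5 occupied -> index 6.
Insert 166: h=13, slot 13 empty -> index 13.
Insert 110: h=8, slot 8 empty -> index 8.
Insert 213: h=9, slot 9 empty -> index 9.
Insert 54: h=3, slots 3,4,5,6 occupied -> index 7.
Insert 497: h=4, slots 4,5,6,7,8,9 occupied -> index 10.
Insert 386: h=12, slots 12,13 occupied -> index 14.
Table: [∅, ∅, ∅, 105, 956, 752, 480, 54, 110, 213, 497, ∅, 250, 166, 386, ∅, ∅]
Lookup 497: h=4, probe 4,5,6,7,8,9,10 → found at 10.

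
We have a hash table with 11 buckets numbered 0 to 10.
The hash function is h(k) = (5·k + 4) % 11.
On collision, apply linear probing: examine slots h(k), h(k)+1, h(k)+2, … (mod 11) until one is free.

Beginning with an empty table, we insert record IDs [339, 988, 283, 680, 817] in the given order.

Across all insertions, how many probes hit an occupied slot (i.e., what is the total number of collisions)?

339: h=5 -> slot 5
988: h=5, probe 5,6 -> slot 6
283: h=0 -> slot 0
680: h=5, probe 5,6,7 -> slot 7
817: h=8 -> slot 8
Table: [283, ∅, ∅, ∅, ∅, 339, 988, 680, 817, ∅, ∅]

3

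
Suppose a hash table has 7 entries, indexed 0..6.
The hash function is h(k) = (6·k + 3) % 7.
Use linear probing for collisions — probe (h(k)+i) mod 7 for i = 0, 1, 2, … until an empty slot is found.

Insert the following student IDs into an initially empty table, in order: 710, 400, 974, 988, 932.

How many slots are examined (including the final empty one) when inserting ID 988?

3

710: h=0 -> slot 0
400: h=2 -> slot 2
974: h=2, probe 2,3 -> slot 3
988: h=2, probe 2,3,4 -> slot 4
932: h=2, probe 2,3,4,5 -> slot 5
Table: [710, _, 400, 974, 988, 932, _]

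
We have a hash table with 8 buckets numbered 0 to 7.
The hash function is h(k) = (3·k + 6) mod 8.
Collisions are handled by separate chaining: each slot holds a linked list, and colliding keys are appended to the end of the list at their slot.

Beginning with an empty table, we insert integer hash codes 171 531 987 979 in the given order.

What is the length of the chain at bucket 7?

4

171 → bucket 7
531 → bucket 7 (collision)
987 → bucket 7 (collision)
979 → bucket 7 (collision)
Final buckets:
0: —
1: —
2: —
3: —
4: —
5: —
6: —
7: 171 -> 531 -> 987 -> 979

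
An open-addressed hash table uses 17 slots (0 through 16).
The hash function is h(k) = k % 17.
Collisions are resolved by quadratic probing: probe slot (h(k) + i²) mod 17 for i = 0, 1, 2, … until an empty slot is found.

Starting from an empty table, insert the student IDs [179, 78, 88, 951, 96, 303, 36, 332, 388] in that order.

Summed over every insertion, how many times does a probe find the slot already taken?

3

179 hashes to 9; slot 9 is free → place at 9.
78 hashes to 10; slot 10 is free → place at 10.
88 hashes to 3; slot 3 is free → place at 3.
951 hashes to 16; slot 16 is free → place at 16.
96 hashes to 11; slot 11 is free → place at 11.
303 hashes to 14; slot 14 is free → place at 14.
36 hashes to 2; slot 2 is free → place at 2.
332 hashes to 9; 9,10 taken → place at 13.
388 hashes to 14; 14 taken → place at 15.
Table: [., ., 36, 88, ., ., ., ., ., 179, 78, 96, ., 332, 303, 388, 951]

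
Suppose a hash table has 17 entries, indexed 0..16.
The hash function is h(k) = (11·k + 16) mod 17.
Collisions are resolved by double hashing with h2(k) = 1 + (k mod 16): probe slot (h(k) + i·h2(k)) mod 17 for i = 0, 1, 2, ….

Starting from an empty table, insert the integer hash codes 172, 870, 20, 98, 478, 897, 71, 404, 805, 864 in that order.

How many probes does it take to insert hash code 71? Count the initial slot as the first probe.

3

Insert 172: h=4, slot 4 empty => index 4.
Insert 870: h=15, slot 15 empty => index 15.
Insert 20: h=15, h2=5, slot 15 occupied => index 3.
Insert 98: h=6, slot 6 empty => index 6.
Insert 478: h=4, h2=15, slot 4 occupied => index 2.
Insert 897: h=6, h2=2, slot 6 occupied => index 8.
Insert 71: h=15, h2=8, slots 15,6 occupied => index 14.
Insert 404: h=6, h2=5, slot 6 occupied => index 11.
Insert 805: h=14, h2=6, slots 14,3 occupied => index 9.
Insert 864: h=0, slot 0 empty => index 0.
Table: [864, -, 478, 20, 172, -, 98, -, 897, 805, -, 404, -, -, 71, 870, -]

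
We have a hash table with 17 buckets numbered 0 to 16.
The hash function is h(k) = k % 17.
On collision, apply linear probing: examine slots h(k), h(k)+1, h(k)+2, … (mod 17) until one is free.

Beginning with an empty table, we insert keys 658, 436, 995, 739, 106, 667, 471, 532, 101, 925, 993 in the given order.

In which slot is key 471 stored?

13

658 hashes to 12; slot 12 is free => place at 12.
436 hashes to 11; slot 11 is free => place at 11.
995 hashes to 9; slot 9 is free => place at 9.
739 hashes to 8; slot 8 is free => place at 8.
106 hashes to 4; slot 4 is free => place at 4.
667 hashes to 4; 4 taken => place at 5.
471 hashes to 12; 12 taken => place at 13.
532 hashes to 5; 5 taken => place at 6.
101 hashes to 16; slot 16 is free => place at 16.
925 hashes to 7; slot 7 is free => place at 7.
993 hashes to 7; 7,8,9 taken => place at 10.
Table: [∅, ∅, ∅, ∅, 106, 667, 532, 925, 739, 995, 993, 436, 658, 471, ∅, ∅, 101]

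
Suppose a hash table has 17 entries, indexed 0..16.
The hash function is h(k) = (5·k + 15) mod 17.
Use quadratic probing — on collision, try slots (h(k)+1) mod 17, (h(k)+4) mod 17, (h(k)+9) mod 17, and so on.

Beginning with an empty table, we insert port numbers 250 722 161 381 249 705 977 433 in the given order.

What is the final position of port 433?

Insert 250: h=7, slot 7 empty → index 7.
Insert 722: h=4, slot 4 empty → index 4.
Insert 161: h=4, slot 4 occupied → index 5.
Insert 381: h=16, slot 16 empty → index 16.
Insert 249: h=2, slot 2 empty → index 2.
Insert 705: h=4, slots 4,5 occupied → index 8.
Insert 977: h=4, slots 4,5,8 occupied → index 13.
Insert 433: h=4, slots 4,5,8,13 occupied → index 3.
Table: [—, —, 249, 433, 722, 161, —, 250, 705, —, —, —, —, 977, —, —, 381]

3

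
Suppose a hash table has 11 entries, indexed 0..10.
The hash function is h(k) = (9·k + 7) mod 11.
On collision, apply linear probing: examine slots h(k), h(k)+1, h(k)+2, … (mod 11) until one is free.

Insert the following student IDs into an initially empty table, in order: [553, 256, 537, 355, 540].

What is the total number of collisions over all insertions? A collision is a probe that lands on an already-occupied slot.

3

553 hashes to 1; slot 1 is free => place at 1.
256 hashes to 1; 1 taken => place at 2.
537 hashes to 0; slot 0 is free => place at 0.
355 hashes to 1; 1,2 taken => place at 3.
540 hashes to 5; slot 5 is free => place at 5.
Table: [537, 553, 256, 355, -, 540, -, -, -, -, -]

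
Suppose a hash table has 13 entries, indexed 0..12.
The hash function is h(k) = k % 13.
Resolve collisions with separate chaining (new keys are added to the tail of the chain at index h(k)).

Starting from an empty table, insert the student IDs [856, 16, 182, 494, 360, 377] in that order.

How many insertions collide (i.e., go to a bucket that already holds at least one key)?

2

Insert 856: h=11, bucket 11 empty -> new chain.
Insert 16: h=3, bucket 3 empty -> new chain.
Insert 182: h=0, bucket 0 empty -> new chain.
Insert 494: h=0, bucket 0 nonempty -> append to chain.
Insert 360: h=9, bucket 9 empty -> new chain.
Insert 377: h=0, bucket 0 nonempty -> append to chain.
Final buckets:
0: 182 -> 494 -> 377
1: ∅
2: ∅
3: 16
4: ∅
5: ∅
6: ∅
7: ∅
8: ∅
9: 360
10: ∅
11: 856
12: ∅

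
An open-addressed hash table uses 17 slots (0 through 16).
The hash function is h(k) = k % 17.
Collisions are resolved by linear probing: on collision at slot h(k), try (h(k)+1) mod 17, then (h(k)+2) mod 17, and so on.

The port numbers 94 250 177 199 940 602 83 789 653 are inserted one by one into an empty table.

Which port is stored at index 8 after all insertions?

94: h=9 => slot 9
250: h=12 => slot 12
177: h=7 => slot 7
199: h=12, probe 12,13 => slot 13
940: h=5 => slot 5
602: h=7, probe 7,8 => slot 8
83: h=15 => slot 15
789: h=7, probe 7,8,9,10 => slot 10
653: h=7, probe 7,8,9,10,11 => slot 11
Table: [∅, ∅, ∅, ∅, ∅, 940, ∅, 177, 602, 94, 789, 653, 250, 199, ∅, 83, ∅]

602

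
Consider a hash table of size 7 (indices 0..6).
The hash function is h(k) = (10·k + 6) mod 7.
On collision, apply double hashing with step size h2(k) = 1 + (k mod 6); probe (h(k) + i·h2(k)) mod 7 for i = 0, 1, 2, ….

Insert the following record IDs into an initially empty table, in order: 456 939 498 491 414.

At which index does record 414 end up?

Insert 456: h=2, slot 2 empty => index 2.
Insert 939: h=2, h2=4, slot 2 occupied => index 6.
Insert 498: h=2, h2=1, slot 2 occupied => index 3.
Insert 491: h=2, h2=6, slot 2 occupied => index 1.
Insert 414: h=2, h2=1, slots 2,3 occupied => index 4.
Table: [., 491, 456, 498, 414, ., 939]

4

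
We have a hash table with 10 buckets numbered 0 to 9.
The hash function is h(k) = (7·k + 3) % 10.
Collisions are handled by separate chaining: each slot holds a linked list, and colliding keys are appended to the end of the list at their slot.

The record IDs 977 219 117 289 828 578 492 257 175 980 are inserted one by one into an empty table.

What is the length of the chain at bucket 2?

3

Insert 977: h=2, bucket 2 empty → new chain.
Insert 219: h=6, bucket 6 empty → new chain.
Insert 117: h=2, bucket 2 nonempty → append to chain.
Insert 289: h=6, bucket 6 nonempty → append to chain.
Insert 828: h=9, bucket 9 empty → new chain.
Insert 578: h=9, bucket 9 nonempty → append to chain.
Insert 492: h=7, bucket 7 empty → new chain.
Insert 257: h=2, bucket 2 nonempty → append to chain.
Insert 175: h=8, bucket 8 empty → new chain.
Insert 980: h=3, bucket 3 empty → new chain.
Final buckets:
0: .
1: .
2: 977 -> 117 -> 257
3: 980
4: .
5: .
6: 219 -> 289
7: 492
8: 175
9: 828 -> 578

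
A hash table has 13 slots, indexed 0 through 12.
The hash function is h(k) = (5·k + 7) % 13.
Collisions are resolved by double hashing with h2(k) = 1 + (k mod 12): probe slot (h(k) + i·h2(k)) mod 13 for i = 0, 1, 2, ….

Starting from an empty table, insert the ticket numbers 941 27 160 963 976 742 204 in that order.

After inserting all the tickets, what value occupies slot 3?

963

941 hashes to 6; slot 6 is free -> place at 6.
27 hashes to 12; slot 12 is free -> place at 12.
160 hashes to 1; slot 1 is free -> place at 1.
963 hashes to 12, h2=4; 12 taken -> place at 3.
976 hashes to 12, h2=5; 12 taken -> place at 4.
742 hashes to 12, h2=11; 12 taken -> place at 10.
204 hashes to 0; slot 0 is free -> place at 0.
Table: [204, 160, _, 963, 976, _, 941, _, _, _, 742, _, 27]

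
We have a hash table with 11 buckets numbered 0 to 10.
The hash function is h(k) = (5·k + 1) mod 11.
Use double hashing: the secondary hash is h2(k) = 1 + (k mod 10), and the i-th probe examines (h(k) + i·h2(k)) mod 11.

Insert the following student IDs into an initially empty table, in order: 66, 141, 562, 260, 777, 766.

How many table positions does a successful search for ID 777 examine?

2

66 hashes to 1; slot 1 is free -> place at 1.
141 hashes to 2; slot 2 is free -> place at 2.
562 hashes to 6; slot 6 is free -> place at 6.
260 hashes to 3; slot 3 is free -> place at 3.
777 hashes to 3, h2=8; 3 taken -> place at 0.
766 hashes to 3, h2=7; 3 taken -> place at 10.
Table: [777, 66, 141, 260, ., ., 562, ., ., ., 766]
Lookup 777: h=3, h2=8, probe 3,0 → found at 0.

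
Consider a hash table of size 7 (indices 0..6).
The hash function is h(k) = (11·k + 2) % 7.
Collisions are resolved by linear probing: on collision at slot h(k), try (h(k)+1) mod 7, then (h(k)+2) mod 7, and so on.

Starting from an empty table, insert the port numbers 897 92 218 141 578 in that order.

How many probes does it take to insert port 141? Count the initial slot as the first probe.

4

897: h=6 → slot 6
92: h=6, probe 6,0 → slot 0
218: h=6, probe 6,0,1 → slot 1
141: h=6, probe 6,0,1,2 → slot 2
578: h=4 → slot 4
Table: [92, 218, 141, -, 578, -, 897]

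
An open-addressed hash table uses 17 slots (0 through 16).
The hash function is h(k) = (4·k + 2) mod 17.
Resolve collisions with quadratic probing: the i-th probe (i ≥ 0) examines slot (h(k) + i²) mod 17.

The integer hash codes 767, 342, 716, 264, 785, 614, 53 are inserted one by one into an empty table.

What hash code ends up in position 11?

342

767: h=10 → slot 10
342: h=10, probe 10,11 → slot 11
716: h=10, probe 10,11,14 → slot 14
264: h=4 → slot 4
785: h=14, probe 14,15 → slot 15
614: h=10, probe 10,11,14,2 → slot 2
53: h=10, probe 10,11,14,2,9 → slot 9
Table: [—, —, 614, —, 264, —, —, —, —, 53, 767, 342, —, —, 716, 785, —]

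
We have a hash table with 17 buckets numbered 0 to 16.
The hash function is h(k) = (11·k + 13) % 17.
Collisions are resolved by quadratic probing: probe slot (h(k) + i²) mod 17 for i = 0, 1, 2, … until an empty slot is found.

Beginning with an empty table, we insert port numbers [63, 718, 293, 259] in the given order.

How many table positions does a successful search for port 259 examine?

3

63: h=9 -> slot 9
718: h=6 -> slot 6
293: h=6, probe 6,7 -> slot 7
259: h=6, probe 6,7,10 -> slot 10
Table: [∅, ∅, ∅, ∅, ∅, ∅, 718, 293, ∅, 63, 259, ∅, ∅, ∅, ∅, ∅, ∅]
Lookup 259: h=6, probe 6,7,10 → found at 10.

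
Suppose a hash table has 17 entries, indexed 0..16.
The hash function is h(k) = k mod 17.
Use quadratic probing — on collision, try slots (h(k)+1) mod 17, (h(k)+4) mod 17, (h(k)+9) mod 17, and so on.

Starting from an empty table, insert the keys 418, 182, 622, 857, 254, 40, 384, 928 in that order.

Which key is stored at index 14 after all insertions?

384

Insert 418: h=10, slot 10 empty -> index 10.
Insert 182: h=12, slot 12 empty -> index 12.
Insert 622: h=10, slot 10 occupied -> index 11.
Insert 857: h=7, slot 7 empty -> index 7.
Insert 254: h=16, slot 16 empty -> index 16.
Insert 40: h=6, slot 6 empty -> index 6.
Insert 384: h=10, slots 10,11 occupied -> index 14.
Insert 928: h=10, slots 10,11,14 occupied -> index 2.
Table: [∅, ∅, 928, ∅, ∅, ∅, 40, 857, ∅, ∅, 418, 622, 182, ∅, 384, ∅, 254]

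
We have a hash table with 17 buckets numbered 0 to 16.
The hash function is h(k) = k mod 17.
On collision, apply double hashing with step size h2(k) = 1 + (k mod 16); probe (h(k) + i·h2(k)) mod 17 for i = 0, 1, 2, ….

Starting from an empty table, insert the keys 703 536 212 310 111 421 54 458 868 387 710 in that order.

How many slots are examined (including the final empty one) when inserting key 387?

2

Insert 703: h=6, slot 6 empty => index 6.
Insert 536: h=9, slot 9 empty => index 9.
Insert 212: h=8, slot 8 empty => index 8.
Insert 310: h=4, slot 4 empty => index 4.
Insert 111: h=9, h2=16, slots 9,8 occupied => index 7.
Insert 421: h=13, slot 13 empty => index 13.
Insert 54: h=3, slot 3 empty => index 3.
Insert 458: h=16, slot 16 empty => index 16.
Insert 868: h=1, slot 1 empty => index 1.
Insert 387: h=13, h2=4, slot 13 occupied => index 0.
Insert 710: h=13, h2=7, slots 13,3 occupied => index 10.
Table: [387, 868, ., 54, 310, ., 703, 111, 212, 536, 710, ., ., 421, ., ., 458]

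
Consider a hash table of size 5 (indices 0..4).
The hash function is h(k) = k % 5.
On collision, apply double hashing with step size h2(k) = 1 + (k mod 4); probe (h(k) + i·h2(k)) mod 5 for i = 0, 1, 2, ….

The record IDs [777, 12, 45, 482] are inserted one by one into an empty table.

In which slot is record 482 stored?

1

Insert 777: h=2, slot 2 empty -> index 2.
Insert 12: h=2, h2=1, slot 2 occupied -> index 3.
Insert 45: h=0, slot 0 empty -> index 0.
Insert 482: h=2, h2=3, slots 2,0,3 occupied -> index 1.
Table: [45, 482, 777, 12, _]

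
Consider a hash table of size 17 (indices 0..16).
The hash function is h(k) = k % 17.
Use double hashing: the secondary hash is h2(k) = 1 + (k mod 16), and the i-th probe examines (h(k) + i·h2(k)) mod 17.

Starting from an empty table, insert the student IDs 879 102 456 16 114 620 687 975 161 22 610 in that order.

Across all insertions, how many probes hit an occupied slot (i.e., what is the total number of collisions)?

Insert 879: h=12, slot 12 empty → index 12.
Insert 102: h=0, slot 0 empty → index 0.
Insert 456: h=14, slot 14 empty → index 14.
Insert 16: h=16, slot 16 empty → index 16.
Insert 114: h=12, h2=3, slot 12 occupied → index 15.
Insert 620: h=8, slot 8 empty → index 8.
Insert 687: h=7, slot 7 empty → index 7.
Insert 975: h=6, slot 6 empty → index 6.
Insert 161: h=8, h2=2, slot 8 occupied → index 10.
Insert 22: h=5, slot 5 empty → index 5.
Insert 610: h=15, h2=3, slot 15 occupied → index 1.
Table: [102, 610, ∅, ∅, ∅, 22, 975, 687, 620, ∅, 161, ∅, 879, ∅, 456, 114, 16]

3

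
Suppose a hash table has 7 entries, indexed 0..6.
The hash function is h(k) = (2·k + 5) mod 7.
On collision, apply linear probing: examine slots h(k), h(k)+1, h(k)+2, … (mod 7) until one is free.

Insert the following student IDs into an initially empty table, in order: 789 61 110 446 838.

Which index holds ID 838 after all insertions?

5

789: h=1 -> slot 1
61: h=1, probe 1,2 -> slot 2
110: h=1, probe 1,2,3 -> slot 3
446: h=1, probe 1,2,3,4 -> slot 4
838: h=1, probe 1,2,3,4,5 -> slot 5
Table: [—, 789, 61, 110, 446, 838, —]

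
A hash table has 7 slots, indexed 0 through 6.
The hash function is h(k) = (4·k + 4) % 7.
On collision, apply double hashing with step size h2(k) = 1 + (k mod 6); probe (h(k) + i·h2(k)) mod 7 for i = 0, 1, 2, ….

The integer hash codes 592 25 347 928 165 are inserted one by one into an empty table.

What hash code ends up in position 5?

592: h=6 → slot 6
25: h=6, h2=2, probe 6,1 → slot 1
347: h=6, h2=6, probe 6,5 → slot 5
928: h=6, h2=5, probe 6,4 → slot 4
165: h=6, h2=4, probe 6,3 → slot 3
Table: [., 25, ., 165, 928, 347, 592]

347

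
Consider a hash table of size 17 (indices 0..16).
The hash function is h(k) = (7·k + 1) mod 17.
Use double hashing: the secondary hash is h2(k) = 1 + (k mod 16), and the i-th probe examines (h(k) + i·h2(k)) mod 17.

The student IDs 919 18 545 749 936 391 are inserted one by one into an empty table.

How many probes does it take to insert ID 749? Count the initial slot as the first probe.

2

919: h=8 => slot 8
18: h=8, h2=3, probe 8,11 => slot 11
545: h=8, h2=2, probe 8,10 => slot 10
749: h=8, h2=14, probe 8,5 => slot 5
936: h=8, h2=9, probe 8,0 => slot 0
391: h=1 => slot 1
Table: [936, 391, -, -, -, 749, -, -, 919, -, 545, 18, -, -, -, -, -]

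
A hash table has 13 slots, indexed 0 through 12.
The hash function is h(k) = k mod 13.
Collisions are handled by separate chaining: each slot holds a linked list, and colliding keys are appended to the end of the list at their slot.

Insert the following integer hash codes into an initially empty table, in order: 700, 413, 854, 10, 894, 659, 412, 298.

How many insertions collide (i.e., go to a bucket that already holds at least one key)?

4

Insert 700: h=11, bucket 11 empty → new chain.
Insert 413: h=10, bucket 10 empty → new chain.
Insert 854: h=9, bucket 9 empty → new chain.
Insert 10: h=10, bucket 10 nonempty → append to chain.
Insert 894: h=10, bucket 10 nonempty → append to chain.
Insert 659: h=9, bucket 9 nonempty → append to chain.
Insert 412: h=9, bucket 9 nonempty → append to chain.
Insert 298: h=12, bucket 12 empty → new chain.
Final buckets:
0: ∅
1: ∅
2: ∅
3: ∅
4: ∅
5: ∅
6: ∅
7: ∅
8: ∅
9: 854 -> 659 -> 412
10: 413 -> 10 -> 894
11: 700
12: 298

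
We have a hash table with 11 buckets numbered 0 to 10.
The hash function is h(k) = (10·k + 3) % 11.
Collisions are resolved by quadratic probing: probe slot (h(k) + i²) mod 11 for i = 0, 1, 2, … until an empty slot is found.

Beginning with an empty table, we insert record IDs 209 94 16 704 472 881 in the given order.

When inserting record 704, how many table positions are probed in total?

209: h=3 → slot 3
94: h=8 → slot 8
16: h=9 → slot 9
704: h=3, probe 3,4 → slot 4
472: h=4, probe 4,5 → slot 5
881: h=2 → slot 2
Table: [., ., 881, 209, 704, 472, ., ., 94, 16, .]

2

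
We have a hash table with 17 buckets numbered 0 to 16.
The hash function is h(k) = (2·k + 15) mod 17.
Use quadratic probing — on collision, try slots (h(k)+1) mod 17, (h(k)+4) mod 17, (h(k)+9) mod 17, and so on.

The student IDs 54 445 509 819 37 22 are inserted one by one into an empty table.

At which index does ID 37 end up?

Insert 54: h=4, slot 4 empty → index 4.
Insert 445: h=4, slot 4 occupied → index 5.
Insert 509: h=13, slot 13 empty → index 13.
Insert 819: h=4, slots 4,5 occupied → index 8.
Insert 37: h=4, slots 4,5,8,13 occupied → index 3.
Insert 22: h=8, slot 8 occupied → index 9.
Table: [—, —, —, 37, 54, 445, —, —, 819, 22, —, —, —, 509, —, —, —]

3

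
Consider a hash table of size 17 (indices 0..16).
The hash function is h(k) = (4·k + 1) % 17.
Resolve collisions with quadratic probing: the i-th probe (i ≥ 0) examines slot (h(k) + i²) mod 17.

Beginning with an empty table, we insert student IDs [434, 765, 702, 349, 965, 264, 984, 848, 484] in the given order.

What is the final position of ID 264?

12

434: h=3 -> slot 3
765: h=1 -> slot 1
702: h=4 -> slot 4
349: h=3, probe 3,4,7 -> slot 7
965: h=2 -> slot 2
264: h=3, probe 3,4,7,12 -> slot 12
984: h=10 -> slot 10
848: h=10, probe 10,11 -> slot 11
484: h=16 -> slot 16
Table: [-, 765, 965, 434, 702, -, -, 349, -, -, 984, 848, 264, -, -, -, 484]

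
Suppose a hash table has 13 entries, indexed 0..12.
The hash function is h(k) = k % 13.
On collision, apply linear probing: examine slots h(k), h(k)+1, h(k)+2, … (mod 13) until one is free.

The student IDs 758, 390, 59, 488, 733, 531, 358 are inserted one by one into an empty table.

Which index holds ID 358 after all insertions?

758: h=4 => slot 4
390: h=0 => slot 0
59: h=7 => slot 7
488: h=7, probe 7,8 => slot 8
733: h=5 => slot 5
531: h=11 => slot 11
358: h=7, probe 7,8,9 => slot 9
Table: [390, —, —, —, 758, 733, —, 59, 488, 358, —, 531, —]

9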